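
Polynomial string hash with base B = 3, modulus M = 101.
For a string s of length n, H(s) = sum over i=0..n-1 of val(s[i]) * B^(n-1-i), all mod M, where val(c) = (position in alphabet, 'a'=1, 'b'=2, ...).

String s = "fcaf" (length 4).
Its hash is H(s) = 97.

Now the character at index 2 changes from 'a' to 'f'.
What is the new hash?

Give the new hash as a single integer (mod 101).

Answer: 11

Derivation:
val('a') = 1, val('f') = 6
Position k = 2, exponent = n-1-k = 1
B^1 mod M = 3^1 mod 101 = 3
Delta = (6 - 1) * 3 mod 101 = 15
New hash = (97 + 15) mod 101 = 11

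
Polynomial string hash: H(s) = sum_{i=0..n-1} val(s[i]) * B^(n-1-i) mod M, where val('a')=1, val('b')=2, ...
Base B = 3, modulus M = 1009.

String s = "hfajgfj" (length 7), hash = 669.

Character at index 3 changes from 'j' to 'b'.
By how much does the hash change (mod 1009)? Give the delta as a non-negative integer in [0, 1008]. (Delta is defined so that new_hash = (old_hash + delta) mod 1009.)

Answer: 793

Derivation:
Delta formula: (val(new) - val(old)) * B^(n-1-k) mod M
  val('b') - val('j') = 2 - 10 = -8
  B^(n-1-k) = 3^3 mod 1009 = 27
  Delta = -8 * 27 mod 1009 = 793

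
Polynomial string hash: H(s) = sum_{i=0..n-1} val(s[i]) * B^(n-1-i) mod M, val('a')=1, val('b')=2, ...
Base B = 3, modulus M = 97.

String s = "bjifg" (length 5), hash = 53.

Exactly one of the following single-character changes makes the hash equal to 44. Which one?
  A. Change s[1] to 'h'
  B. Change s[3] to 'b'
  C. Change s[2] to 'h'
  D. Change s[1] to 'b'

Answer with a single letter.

Answer: C

Derivation:
Option A: s[1]='j'->'h', delta=(8-10)*3^3 mod 97 = 43, hash=53+43 mod 97 = 96
Option B: s[3]='f'->'b', delta=(2-6)*3^1 mod 97 = 85, hash=53+85 mod 97 = 41
Option C: s[2]='i'->'h', delta=(8-9)*3^2 mod 97 = 88, hash=53+88 mod 97 = 44 <-- target
Option D: s[1]='j'->'b', delta=(2-10)*3^3 mod 97 = 75, hash=53+75 mod 97 = 31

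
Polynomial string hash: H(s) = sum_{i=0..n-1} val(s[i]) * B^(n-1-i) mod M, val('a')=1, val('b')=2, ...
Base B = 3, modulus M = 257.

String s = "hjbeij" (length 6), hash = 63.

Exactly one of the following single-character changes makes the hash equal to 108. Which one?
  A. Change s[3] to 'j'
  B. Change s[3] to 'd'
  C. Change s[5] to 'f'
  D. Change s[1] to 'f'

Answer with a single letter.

Answer: A

Derivation:
Option A: s[3]='e'->'j', delta=(10-5)*3^2 mod 257 = 45, hash=63+45 mod 257 = 108 <-- target
Option B: s[3]='e'->'d', delta=(4-5)*3^2 mod 257 = 248, hash=63+248 mod 257 = 54
Option C: s[5]='j'->'f', delta=(6-10)*3^0 mod 257 = 253, hash=63+253 mod 257 = 59
Option D: s[1]='j'->'f', delta=(6-10)*3^4 mod 257 = 190, hash=63+190 mod 257 = 253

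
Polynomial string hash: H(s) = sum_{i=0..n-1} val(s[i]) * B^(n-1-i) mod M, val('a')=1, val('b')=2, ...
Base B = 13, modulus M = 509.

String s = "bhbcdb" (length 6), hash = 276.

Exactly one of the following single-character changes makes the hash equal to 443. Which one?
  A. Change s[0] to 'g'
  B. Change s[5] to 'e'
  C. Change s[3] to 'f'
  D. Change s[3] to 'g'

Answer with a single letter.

Option A: s[0]='b'->'g', delta=(7-2)*13^5 mod 509 = 142, hash=276+142 mod 509 = 418
Option B: s[5]='b'->'e', delta=(5-2)*13^0 mod 509 = 3, hash=276+3 mod 509 = 279
Option C: s[3]='c'->'f', delta=(6-3)*13^2 mod 509 = 507, hash=276+507 mod 509 = 274
Option D: s[3]='c'->'g', delta=(7-3)*13^2 mod 509 = 167, hash=276+167 mod 509 = 443 <-- target

Answer: D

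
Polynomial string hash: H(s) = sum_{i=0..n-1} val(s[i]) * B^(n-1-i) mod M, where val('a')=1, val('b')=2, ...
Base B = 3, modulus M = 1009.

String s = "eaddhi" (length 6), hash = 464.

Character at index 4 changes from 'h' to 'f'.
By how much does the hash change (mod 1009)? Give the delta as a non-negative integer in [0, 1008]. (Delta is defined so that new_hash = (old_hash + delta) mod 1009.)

Delta formula: (val(new) - val(old)) * B^(n-1-k) mod M
  val('f') - val('h') = 6 - 8 = -2
  B^(n-1-k) = 3^1 mod 1009 = 3
  Delta = -2 * 3 mod 1009 = 1003

Answer: 1003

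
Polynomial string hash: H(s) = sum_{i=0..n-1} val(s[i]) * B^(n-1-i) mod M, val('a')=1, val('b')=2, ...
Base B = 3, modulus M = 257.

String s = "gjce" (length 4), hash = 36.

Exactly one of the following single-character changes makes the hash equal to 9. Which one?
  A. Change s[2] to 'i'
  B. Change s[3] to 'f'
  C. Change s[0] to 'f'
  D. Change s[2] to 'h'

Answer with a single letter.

Answer: C

Derivation:
Option A: s[2]='c'->'i', delta=(9-3)*3^1 mod 257 = 18, hash=36+18 mod 257 = 54
Option B: s[3]='e'->'f', delta=(6-5)*3^0 mod 257 = 1, hash=36+1 mod 257 = 37
Option C: s[0]='g'->'f', delta=(6-7)*3^3 mod 257 = 230, hash=36+230 mod 257 = 9 <-- target
Option D: s[2]='c'->'h', delta=(8-3)*3^1 mod 257 = 15, hash=36+15 mod 257 = 51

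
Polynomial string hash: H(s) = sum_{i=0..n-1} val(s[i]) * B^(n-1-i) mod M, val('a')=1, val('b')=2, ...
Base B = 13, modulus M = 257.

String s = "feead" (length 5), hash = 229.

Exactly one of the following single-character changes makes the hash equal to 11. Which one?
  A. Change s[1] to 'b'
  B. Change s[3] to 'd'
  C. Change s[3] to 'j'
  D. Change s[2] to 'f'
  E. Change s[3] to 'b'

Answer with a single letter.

Option A: s[1]='e'->'b', delta=(2-5)*13^3 mod 257 = 91, hash=229+91 mod 257 = 63
Option B: s[3]='a'->'d', delta=(4-1)*13^1 mod 257 = 39, hash=229+39 mod 257 = 11 <-- target
Option C: s[3]='a'->'j', delta=(10-1)*13^1 mod 257 = 117, hash=229+117 mod 257 = 89
Option D: s[2]='e'->'f', delta=(6-5)*13^2 mod 257 = 169, hash=229+169 mod 257 = 141
Option E: s[3]='a'->'b', delta=(2-1)*13^1 mod 257 = 13, hash=229+13 mod 257 = 242

Answer: B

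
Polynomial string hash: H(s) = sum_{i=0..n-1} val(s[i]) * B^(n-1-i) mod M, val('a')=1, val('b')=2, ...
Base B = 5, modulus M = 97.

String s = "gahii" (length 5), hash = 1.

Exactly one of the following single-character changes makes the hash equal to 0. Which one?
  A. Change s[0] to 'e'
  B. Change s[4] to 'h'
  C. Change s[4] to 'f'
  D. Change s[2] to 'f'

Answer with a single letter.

Answer: B

Derivation:
Option A: s[0]='g'->'e', delta=(5-7)*5^4 mod 97 = 11, hash=1+11 mod 97 = 12
Option B: s[4]='i'->'h', delta=(8-9)*5^0 mod 97 = 96, hash=1+96 mod 97 = 0 <-- target
Option C: s[4]='i'->'f', delta=(6-9)*5^0 mod 97 = 94, hash=1+94 mod 97 = 95
Option D: s[2]='h'->'f', delta=(6-8)*5^2 mod 97 = 47, hash=1+47 mod 97 = 48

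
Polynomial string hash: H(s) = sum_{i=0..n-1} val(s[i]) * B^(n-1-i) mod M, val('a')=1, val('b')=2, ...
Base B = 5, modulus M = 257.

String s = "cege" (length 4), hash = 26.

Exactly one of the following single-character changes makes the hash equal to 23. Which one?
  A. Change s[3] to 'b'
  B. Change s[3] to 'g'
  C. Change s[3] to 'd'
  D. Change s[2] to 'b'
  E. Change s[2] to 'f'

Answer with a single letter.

Option A: s[3]='e'->'b', delta=(2-5)*5^0 mod 257 = 254, hash=26+254 mod 257 = 23 <-- target
Option B: s[3]='e'->'g', delta=(7-5)*5^0 mod 257 = 2, hash=26+2 mod 257 = 28
Option C: s[3]='e'->'d', delta=(4-5)*5^0 mod 257 = 256, hash=26+256 mod 257 = 25
Option D: s[2]='g'->'b', delta=(2-7)*5^1 mod 257 = 232, hash=26+232 mod 257 = 1
Option E: s[2]='g'->'f', delta=(6-7)*5^1 mod 257 = 252, hash=26+252 mod 257 = 21

Answer: A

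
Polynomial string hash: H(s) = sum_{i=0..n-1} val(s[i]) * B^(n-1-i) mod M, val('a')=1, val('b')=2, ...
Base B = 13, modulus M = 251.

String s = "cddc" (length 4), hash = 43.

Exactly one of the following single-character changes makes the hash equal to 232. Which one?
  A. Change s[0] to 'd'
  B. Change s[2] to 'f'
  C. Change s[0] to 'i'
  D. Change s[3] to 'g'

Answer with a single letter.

Option A: s[0]='c'->'d', delta=(4-3)*13^3 mod 251 = 189, hash=43+189 mod 251 = 232 <-- target
Option B: s[2]='d'->'f', delta=(6-4)*13^1 mod 251 = 26, hash=43+26 mod 251 = 69
Option C: s[0]='c'->'i', delta=(9-3)*13^3 mod 251 = 130, hash=43+130 mod 251 = 173
Option D: s[3]='c'->'g', delta=(7-3)*13^0 mod 251 = 4, hash=43+4 mod 251 = 47

Answer: A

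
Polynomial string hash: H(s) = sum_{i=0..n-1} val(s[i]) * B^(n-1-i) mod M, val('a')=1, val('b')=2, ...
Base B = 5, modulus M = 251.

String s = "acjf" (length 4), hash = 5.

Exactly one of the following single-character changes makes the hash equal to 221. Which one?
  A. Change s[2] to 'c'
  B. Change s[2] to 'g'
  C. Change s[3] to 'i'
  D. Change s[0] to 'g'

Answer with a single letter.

Option A: s[2]='j'->'c', delta=(3-10)*5^1 mod 251 = 216, hash=5+216 mod 251 = 221 <-- target
Option B: s[2]='j'->'g', delta=(7-10)*5^1 mod 251 = 236, hash=5+236 mod 251 = 241
Option C: s[3]='f'->'i', delta=(9-6)*5^0 mod 251 = 3, hash=5+3 mod 251 = 8
Option D: s[0]='a'->'g', delta=(7-1)*5^3 mod 251 = 248, hash=5+248 mod 251 = 2

Answer: A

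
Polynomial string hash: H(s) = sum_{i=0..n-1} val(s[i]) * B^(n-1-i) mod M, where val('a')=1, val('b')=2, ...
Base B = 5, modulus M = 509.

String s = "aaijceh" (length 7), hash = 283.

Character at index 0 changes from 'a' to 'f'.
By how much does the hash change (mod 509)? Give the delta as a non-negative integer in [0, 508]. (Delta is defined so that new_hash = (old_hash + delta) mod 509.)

Delta formula: (val(new) - val(old)) * B^(n-1-k) mod M
  val('f') - val('a') = 6 - 1 = 5
  B^(n-1-k) = 5^6 mod 509 = 355
  Delta = 5 * 355 mod 509 = 248

Answer: 248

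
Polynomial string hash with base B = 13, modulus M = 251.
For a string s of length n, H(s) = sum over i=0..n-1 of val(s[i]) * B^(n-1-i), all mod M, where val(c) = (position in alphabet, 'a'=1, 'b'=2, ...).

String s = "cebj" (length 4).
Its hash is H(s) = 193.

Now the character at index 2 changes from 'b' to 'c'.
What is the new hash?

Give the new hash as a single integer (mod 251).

Answer: 206

Derivation:
val('b') = 2, val('c') = 3
Position k = 2, exponent = n-1-k = 1
B^1 mod M = 13^1 mod 251 = 13
Delta = (3 - 2) * 13 mod 251 = 13
New hash = (193 + 13) mod 251 = 206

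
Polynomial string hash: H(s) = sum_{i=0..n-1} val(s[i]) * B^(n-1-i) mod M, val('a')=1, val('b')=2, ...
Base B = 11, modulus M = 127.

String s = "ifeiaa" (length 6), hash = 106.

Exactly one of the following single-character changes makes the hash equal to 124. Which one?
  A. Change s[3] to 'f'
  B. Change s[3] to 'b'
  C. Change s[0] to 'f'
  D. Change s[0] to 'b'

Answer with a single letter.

Option A: s[3]='i'->'f', delta=(6-9)*11^2 mod 127 = 18, hash=106+18 mod 127 = 124 <-- target
Option B: s[3]='i'->'b', delta=(2-9)*11^2 mod 127 = 42, hash=106+42 mod 127 = 21
Option C: s[0]='i'->'f', delta=(6-9)*11^5 mod 127 = 82, hash=106+82 mod 127 = 61
Option D: s[0]='i'->'b', delta=(2-9)*11^5 mod 127 = 22, hash=106+22 mod 127 = 1

Answer: A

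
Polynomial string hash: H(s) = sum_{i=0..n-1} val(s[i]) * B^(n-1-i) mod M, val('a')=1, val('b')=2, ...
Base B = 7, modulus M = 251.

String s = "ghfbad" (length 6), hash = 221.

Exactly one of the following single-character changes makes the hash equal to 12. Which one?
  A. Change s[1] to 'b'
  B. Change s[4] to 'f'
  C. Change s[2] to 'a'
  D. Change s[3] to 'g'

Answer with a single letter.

Answer: C

Derivation:
Option A: s[1]='h'->'b', delta=(2-8)*7^4 mod 251 = 152, hash=221+152 mod 251 = 122
Option B: s[4]='a'->'f', delta=(6-1)*7^1 mod 251 = 35, hash=221+35 mod 251 = 5
Option C: s[2]='f'->'a', delta=(1-6)*7^3 mod 251 = 42, hash=221+42 mod 251 = 12 <-- target
Option D: s[3]='b'->'g', delta=(7-2)*7^2 mod 251 = 245, hash=221+245 mod 251 = 215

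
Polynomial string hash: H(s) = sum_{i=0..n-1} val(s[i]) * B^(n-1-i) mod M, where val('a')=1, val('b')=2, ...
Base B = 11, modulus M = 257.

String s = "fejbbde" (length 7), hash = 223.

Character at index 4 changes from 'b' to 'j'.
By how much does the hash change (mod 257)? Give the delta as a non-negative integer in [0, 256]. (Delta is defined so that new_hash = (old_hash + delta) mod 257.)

Answer: 197

Derivation:
Delta formula: (val(new) - val(old)) * B^(n-1-k) mod M
  val('j') - val('b') = 10 - 2 = 8
  B^(n-1-k) = 11^2 mod 257 = 121
  Delta = 8 * 121 mod 257 = 197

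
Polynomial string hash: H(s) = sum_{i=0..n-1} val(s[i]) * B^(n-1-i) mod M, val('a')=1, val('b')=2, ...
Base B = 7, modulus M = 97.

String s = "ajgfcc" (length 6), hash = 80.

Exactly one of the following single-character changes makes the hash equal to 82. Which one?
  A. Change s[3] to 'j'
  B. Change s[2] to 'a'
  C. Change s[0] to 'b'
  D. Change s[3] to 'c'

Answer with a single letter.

Option A: s[3]='f'->'j', delta=(10-6)*7^2 mod 97 = 2, hash=80+2 mod 97 = 82 <-- target
Option B: s[2]='g'->'a', delta=(1-7)*7^3 mod 97 = 76, hash=80+76 mod 97 = 59
Option C: s[0]='a'->'b', delta=(2-1)*7^5 mod 97 = 26, hash=80+26 mod 97 = 9
Option D: s[3]='f'->'c', delta=(3-6)*7^2 mod 97 = 47, hash=80+47 mod 97 = 30

Answer: A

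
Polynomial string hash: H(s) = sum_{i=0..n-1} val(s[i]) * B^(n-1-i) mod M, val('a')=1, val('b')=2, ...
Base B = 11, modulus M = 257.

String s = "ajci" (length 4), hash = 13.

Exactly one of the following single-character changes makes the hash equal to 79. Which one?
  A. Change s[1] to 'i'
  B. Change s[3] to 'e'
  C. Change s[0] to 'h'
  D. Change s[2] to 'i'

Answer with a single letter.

Answer: D

Derivation:
Option A: s[1]='j'->'i', delta=(9-10)*11^2 mod 257 = 136, hash=13+136 mod 257 = 149
Option B: s[3]='i'->'e', delta=(5-9)*11^0 mod 257 = 253, hash=13+253 mod 257 = 9
Option C: s[0]='a'->'h', delta=(8-1)*11^3 mod 257 = 65, hash=13+65 mod 257 = 78
Option D: s[2]='c'->'i', delta=(9-3)*11^1 mod 257 = 66, hash=13+66 mod 257 = 79 <-- target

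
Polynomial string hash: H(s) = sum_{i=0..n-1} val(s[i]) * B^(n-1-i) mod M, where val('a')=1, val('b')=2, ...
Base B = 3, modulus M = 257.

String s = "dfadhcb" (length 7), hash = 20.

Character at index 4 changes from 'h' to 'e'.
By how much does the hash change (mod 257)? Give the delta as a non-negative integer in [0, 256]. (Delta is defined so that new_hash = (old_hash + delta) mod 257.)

Answer: 230

Derivation:
Delta formula: (val(new) - val(old)) * B^(n-1-k) mod M
  val('e') - val('h') = 5 - 8 = -3
  B^(n-1-k) = 3^2 mod 257 = 9
  Delta = -3 * 9 mod 257 = 230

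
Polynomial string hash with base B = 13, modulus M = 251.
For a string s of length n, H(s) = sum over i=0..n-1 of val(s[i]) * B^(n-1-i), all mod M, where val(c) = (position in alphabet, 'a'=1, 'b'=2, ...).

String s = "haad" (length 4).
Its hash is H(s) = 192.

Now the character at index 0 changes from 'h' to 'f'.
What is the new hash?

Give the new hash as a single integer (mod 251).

val('h') = 8, val('f') = 6
Position k = 0, exponent = n-1-k = 3
B^3 mod M = 13^3 mod 251 = 189
Delta = (6 - 8) * 189 mod 251 = 124
New hash = (192 + 124) mod 251 = 65

Answer: 65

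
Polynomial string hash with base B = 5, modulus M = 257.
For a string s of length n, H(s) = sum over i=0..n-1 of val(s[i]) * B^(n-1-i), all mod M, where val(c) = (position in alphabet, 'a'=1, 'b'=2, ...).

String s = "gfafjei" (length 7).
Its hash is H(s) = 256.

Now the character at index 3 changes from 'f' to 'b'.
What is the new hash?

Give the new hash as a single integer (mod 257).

val('f') = 6, val('b') = 2
Position k = 3, exponent = n-1-k = 3
B^3 mod M = 5^3 mod 257 = 125
Delta = (2 - 6) * 125 mod 257 = 14
New hash = (256 + 14) mod 257 = 13

Answer: 13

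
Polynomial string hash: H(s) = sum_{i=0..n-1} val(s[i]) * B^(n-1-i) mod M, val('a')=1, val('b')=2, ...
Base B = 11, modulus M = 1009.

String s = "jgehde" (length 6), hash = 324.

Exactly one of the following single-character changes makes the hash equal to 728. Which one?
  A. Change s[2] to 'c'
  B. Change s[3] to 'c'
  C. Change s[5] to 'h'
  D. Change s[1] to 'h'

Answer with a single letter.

Option A: s[2]='e'->'c', delta=(3-5)*11^3 mod 1009 = 365, hash=324+365 mod 1009 = 689
Option B: s[3]='h'->'c', delta=(3-8)*11^2 mod 1009 = 404, hash=324+404 mod 1009 = 728 <-- target
Option C: s[5]='e'->'h', delta=(8-5)*11^0 mod 1009 = 3, hash=324+3 mod 1009 = 327
Option D: s[1]='g'->'h', delta=(8-7)*11^4 mod 1009 = 515, hash=324+515 mod 1009 = 839

Answer: B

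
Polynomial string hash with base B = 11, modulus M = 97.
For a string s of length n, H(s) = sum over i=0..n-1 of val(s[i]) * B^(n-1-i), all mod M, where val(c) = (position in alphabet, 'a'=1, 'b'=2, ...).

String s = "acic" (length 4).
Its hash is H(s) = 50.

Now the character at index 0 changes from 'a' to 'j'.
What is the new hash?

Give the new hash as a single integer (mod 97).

Answer: 1

Derivation:
val('a') = 1, val('j') = 10
Position k = 0, exponent = n-1-k = 3
B^3 mod M = 11^3 mod 97 = 70
Delta = (10 - 1) * 70 mod 97 = 48
New hash = (50 + 48) mod 97 = 1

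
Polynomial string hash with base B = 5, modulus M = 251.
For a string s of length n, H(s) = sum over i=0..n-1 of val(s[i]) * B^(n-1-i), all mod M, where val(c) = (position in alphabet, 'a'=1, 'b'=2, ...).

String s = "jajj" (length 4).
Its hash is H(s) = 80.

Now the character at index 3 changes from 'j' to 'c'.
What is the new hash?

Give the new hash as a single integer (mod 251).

val('j') = 10, val('c') = 3
Position k = 3, exponent = n-1-k = 0
B^0 mod M = 5^0 mod 251 = 1
Delta = (3 - 10) * 1 mod 251 = 244
New hash = (80 + 244) mod 251 = 73

Answer: 73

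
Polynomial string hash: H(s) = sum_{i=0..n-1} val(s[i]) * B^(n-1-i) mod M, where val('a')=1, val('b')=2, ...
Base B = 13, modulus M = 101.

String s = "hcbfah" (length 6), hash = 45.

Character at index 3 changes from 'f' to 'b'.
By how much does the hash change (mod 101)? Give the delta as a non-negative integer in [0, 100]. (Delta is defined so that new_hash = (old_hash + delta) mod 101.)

Delta formula: (val(new) - val(old)) * B^(n-1-k) mod M
  val('b') - val('f') = 2 - 6 = -4
  B^(n-1-k) = 13^2 mod 101 = 68
  Delta = -4 * 68 mod 101 = 31

Answer: 31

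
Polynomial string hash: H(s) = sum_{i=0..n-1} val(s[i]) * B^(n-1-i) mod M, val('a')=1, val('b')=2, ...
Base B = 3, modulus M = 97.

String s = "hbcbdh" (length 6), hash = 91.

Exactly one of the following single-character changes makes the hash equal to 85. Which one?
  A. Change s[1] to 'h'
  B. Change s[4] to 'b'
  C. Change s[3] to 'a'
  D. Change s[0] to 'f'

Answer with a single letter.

Answer: B

Derivation:
Option A: s[1]='b'->'h', delta=(8-2)*3^4 mod 97 = 1, hash=91+1 mod 97 = 92
Option B: s[4]='d'->'b', delta=(2-4)*3^1 mod 97 = 91, hash=91+91 mod 97 = 85 <-- target
Option C: s[3]='b'->'a', delta=(1-2)*3^2 mod 97 = 88, hash=91+88 mod 97 = 82
Option D: s[0]='h'->'f', delta=(6-8)*3^5 mod 97 = 96, hash=91+96 mod 97 = 90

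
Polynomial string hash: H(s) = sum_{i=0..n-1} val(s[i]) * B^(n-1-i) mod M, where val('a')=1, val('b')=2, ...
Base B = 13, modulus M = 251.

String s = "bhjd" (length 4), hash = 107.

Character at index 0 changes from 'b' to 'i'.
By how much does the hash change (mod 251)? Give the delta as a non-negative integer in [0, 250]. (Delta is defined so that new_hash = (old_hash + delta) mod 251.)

Delta formula: (val(new) - val(old)) * B^(n-1-k) mod M
  val('i') - val('b') = 9 - 2 = 7
  B^(n-1-k) = 13^3 mod 251 = 189
  Delta = 7 * 189 mod 251 = 68

Answer: 68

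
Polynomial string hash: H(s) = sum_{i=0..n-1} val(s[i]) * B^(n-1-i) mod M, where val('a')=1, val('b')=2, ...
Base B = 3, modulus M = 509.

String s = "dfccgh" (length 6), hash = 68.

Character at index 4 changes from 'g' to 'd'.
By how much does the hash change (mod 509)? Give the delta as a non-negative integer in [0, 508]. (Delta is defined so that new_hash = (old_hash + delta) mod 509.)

Delta formula: (val(new) - val(old)) * B^(n-1-k) mod M
  val('d') - val('g') = 4 - 7 = -3
  B^(n-1-k) = 3^1 mod 509 = 3
  Delta = -3 * 3 mod 509 = 500

Answer: 500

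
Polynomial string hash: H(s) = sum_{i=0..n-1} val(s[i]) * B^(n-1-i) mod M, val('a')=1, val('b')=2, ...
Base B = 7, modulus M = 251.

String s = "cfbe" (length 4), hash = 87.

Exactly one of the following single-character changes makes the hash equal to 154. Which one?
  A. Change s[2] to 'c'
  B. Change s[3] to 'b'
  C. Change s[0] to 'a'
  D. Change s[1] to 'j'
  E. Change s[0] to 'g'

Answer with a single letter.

Option A: s[2]='b'->'c', delta=(3-2)*7^1 mod 251 = 7, hash=87+7 mod 251 = 94
Option B: s[3]='e'->'b', delta=(2-5)*7^0 mod 251 = 248, hash=87+248 mod 251 = 84
Option C: s[0]='c'->'a', delta=(1-3)*7^3 mod 251 = 67, hash=87+67 mod 251 = 154 <-- target
Option D: s[1]='f'->'j', delta=(10-6)*7^2 mod 251 = 196, hash=87+196 mod 251 = 32
Option E: s[0]='c'->'g', delta=(7-3)*7^3 mod 251 = 117, hash=87+117 mod 251 = 204

Answer: C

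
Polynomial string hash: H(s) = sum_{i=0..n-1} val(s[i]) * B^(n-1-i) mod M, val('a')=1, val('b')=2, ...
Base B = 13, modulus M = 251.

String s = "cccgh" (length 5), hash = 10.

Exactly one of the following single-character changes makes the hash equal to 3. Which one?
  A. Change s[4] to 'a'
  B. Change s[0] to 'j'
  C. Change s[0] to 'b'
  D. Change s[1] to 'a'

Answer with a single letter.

Option A: s[4]='h'->'a', delta=(1-8)*13^0 mod 251 = 244, hash=10+244 mod 251 = 3 <-- target
Option B: s[0]='c'->'j', delta=(10-3)*13^4 mod 251 = 131, hash=10+131 mod 251 = 141
Option C: s[0]='c'->'b', delta=(2-3)*13^4 mod 251 = 53, hash=10+53 mod 251 = 63
Option D: s[1]='c'->'a', delta=(1-3)*13^3 mod 251 = 124, hash=10+124 mod 251 = 134

Answer: A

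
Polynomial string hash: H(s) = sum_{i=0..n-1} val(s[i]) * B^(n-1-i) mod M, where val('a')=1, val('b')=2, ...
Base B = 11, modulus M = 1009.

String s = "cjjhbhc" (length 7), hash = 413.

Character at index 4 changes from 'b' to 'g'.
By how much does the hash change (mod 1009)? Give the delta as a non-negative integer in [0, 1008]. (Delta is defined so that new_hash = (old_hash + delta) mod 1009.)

Answer: 605

Derivation:
Delta formula: (val(new) - val(old)) * B^(n-1-k) mod M
  val('g') - val('b') = 7 - 2 = 5
  B^(n-1-k) = 11^2 mod 1009 = 121
  Delta = 5 * 121 mod 1009 = 605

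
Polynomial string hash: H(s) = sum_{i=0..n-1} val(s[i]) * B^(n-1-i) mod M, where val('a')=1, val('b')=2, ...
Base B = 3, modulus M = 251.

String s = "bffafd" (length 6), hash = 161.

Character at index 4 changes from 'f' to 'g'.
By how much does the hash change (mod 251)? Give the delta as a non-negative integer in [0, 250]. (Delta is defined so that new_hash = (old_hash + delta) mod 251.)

Answer: 3

Derivation:
Delta formula: (val(new) - val(old)) * B^(n-1-k) mod M
  val('g') - val('f') = 7 - 6 = 1
  B^(n-1-k) = 3^1 mod 251 = 3
  Delta = 1 * 3 mod 251 = 3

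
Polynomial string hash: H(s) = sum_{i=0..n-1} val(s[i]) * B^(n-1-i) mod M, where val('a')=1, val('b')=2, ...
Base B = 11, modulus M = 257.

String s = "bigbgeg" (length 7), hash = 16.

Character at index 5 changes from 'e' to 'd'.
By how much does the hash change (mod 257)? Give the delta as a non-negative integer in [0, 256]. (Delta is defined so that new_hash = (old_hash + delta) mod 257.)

Delta formula: (val(new) - val(old)) * B^(n-1-k) mod M
  val('d') - val('e') = 4 - 5 = -1
  B^(n-1-k) = 11^1 mod 257 = 11
  Delta = -1 * 11 mod 257 = 246

Answer: 246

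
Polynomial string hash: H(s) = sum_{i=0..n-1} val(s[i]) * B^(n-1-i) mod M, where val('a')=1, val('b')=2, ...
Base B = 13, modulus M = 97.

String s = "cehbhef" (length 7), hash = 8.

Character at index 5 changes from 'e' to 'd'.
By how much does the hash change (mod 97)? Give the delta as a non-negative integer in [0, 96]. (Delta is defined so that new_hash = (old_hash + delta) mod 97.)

Delta formula: (val(new) - val(old)) * B^(n-1-k) mod M
  val('d') - val('e') = 4 - 5 = -1
  B^(n-1-k) = 13^1 mod 97 = 13
  Delta = -1 * 13 mod 97 = 84

Answer: 84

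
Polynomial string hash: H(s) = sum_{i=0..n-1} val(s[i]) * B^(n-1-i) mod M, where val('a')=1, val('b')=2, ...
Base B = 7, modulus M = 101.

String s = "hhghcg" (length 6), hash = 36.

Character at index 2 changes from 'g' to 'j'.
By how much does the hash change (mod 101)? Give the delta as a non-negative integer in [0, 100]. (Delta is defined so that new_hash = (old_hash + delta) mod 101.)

Answer: 19

Derivation:
Delta formula: (val(new) - val(old)) * B^(n-1-k) mod M
  val('j') - val('g') = 10 - 7 = 3
  B^(n-1-k) = 7^3 mod 101 = 40
  Delta = 3 * 40 mod 101 = 19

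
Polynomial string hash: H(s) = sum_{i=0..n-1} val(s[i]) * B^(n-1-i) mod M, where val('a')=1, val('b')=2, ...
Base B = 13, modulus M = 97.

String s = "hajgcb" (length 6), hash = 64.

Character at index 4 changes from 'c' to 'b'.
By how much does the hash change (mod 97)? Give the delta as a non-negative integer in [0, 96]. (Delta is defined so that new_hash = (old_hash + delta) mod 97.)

Answer: 84

Derivation:
Delta formula: (val(new) - val(old)) * B^(n-1-k) mod M
  val('b') - val('c') = 2 - 3 = -1
  B^(n-1-k) = 13^1 mod 97 = 13
  Delta = -1 * 13 mod 97 = 84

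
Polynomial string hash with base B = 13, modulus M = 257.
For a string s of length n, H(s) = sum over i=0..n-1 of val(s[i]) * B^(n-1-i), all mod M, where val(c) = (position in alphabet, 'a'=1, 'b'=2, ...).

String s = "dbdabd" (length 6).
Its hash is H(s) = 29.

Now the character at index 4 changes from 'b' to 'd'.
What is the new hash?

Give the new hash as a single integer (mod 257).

Answer: 55

Derivation:
val('b') = 2, val('d') = 4
Position k = 4, exponent = n-1-k = 1
B^1 mod M = 13^1 mod 257 = 13
Delta = (4 - 2) * 13 mod 257 = 26
New hash = (29 + 26) mod 257 = 55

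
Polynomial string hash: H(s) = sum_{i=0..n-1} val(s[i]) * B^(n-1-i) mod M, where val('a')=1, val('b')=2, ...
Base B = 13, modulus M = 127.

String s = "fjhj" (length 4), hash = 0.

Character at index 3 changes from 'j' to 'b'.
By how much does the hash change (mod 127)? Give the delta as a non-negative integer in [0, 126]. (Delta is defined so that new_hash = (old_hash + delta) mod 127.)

Answer: 119

Derivation:
Delta formula: (val(new) - val(old)) * B^(n-1-k) mod M
  val('b') - val('j') = 2 - 10 = -8
  B^(n-1-k) = 13^0 mod 127 = 1
  Delta = -8 * 1 mod 127 = 119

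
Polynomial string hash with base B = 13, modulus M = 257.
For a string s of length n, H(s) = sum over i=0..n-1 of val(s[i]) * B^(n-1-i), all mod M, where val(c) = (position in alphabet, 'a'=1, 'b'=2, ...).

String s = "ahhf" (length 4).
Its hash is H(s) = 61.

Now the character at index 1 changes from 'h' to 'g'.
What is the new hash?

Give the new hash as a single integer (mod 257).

val('h') = 8, val('g') = 7
Position k = 1, exponent = n-1-k = 2
B^2 mod M = 13^2 mod 257 = 169
Delta = (7 - 8) * 169 mod 257 = 88
New hash = (61 + 88) mod 257 = 149

Answer: 149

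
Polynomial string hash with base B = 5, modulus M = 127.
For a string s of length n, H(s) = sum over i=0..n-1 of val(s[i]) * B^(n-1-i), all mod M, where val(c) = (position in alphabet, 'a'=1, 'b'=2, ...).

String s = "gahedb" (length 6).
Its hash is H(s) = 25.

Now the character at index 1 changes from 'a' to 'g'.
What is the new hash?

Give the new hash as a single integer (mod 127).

val('a') = 1, val('g') = 7
Position k = 1, exponent = n-1-k = 4
B^4 mod M = 5^4 mod 127 = 117
Delta = (7 - 1) * 117 mod 127 = 67
New hash = (25 + 67) mod 127 = 92

Answer: 92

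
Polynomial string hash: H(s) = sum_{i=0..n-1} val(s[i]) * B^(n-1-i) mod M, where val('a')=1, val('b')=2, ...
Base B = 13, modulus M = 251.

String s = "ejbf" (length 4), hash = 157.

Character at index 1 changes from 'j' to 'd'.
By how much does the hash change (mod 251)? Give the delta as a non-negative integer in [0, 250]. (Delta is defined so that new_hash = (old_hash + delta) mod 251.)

Answer: 241

Derivation:
Delta formula: (val(new) - val(old)) * B^(n-1-k) mod M
  val('d') - val('j') = 4 - 10 = -6
  B^(n-1-k) = 13^2 mod 251 = 169
  Delta = -6 * 169 mod 251 = 241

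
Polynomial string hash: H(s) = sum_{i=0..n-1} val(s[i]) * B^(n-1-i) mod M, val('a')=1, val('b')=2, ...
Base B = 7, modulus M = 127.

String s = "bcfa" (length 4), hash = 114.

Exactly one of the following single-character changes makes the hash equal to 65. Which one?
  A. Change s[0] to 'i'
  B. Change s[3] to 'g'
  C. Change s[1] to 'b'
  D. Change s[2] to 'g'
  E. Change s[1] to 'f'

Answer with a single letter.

Answer: C

Derivation:
Option A: s[0]='b'->'i', delta=(9-2)*7^3 mod 127 = 115, hash=114+115 mod 127 = 102
Option B: s[3]='a'->'g', delta=(7-1)*7^0 mod 127 = 6, hash=114+6 mod 127 = 120
Option C: s[1]='c'->'b', delta=(2-3)*7^2 mod 127 = 78, hash=114+78 mod 127 = 65 <-- target
Option D: s[2]='f'->'g', delta=(7-6)*7^1 mod 127 = 7, hash=114+7 mod 127 = 121
Option E: s[1]='c'->'f', delta=(6-3)*7^2 mod 127 = 20, hash=114+20 mod 127 = 7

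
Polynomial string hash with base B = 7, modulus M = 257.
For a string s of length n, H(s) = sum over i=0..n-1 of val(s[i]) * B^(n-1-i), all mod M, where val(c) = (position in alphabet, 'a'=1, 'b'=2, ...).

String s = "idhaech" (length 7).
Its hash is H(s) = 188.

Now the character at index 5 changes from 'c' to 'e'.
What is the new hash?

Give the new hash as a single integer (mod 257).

Answer: 202

Derivation:
val('c') = 3, val('e') = 5
Position k = 5, exponent = n-1-k = 1
B^1 mod M = 7^1 mod 257 = 7
Delta = (5 - 3) * 7 mod 257 = 14
New hash = (188 + 14) mod 257 = 202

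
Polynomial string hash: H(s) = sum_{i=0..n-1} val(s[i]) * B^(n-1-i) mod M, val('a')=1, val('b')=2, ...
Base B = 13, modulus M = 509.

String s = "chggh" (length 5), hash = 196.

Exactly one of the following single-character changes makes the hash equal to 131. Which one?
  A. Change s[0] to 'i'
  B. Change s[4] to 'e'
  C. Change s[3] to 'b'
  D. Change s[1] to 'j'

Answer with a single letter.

Option A: s[0]='c'->'i', delta=(9-3)*13^4 mod 509 = 342, hash=196+342 mod 509 = 29
Option B: s[4]='h'->'e', delta=(5-8)*13^0 mod 509 = 506, hash=196+506 mod 509 = 193
Option C: s[3]='g'->'b', delta=(2-7)*13^1 mod 509 = 444, hash=196+444 mod 509 = 131 <-- target
Option D: s[1]='h'->'j', delta=(10-8)*13^3 mod 509 = 322, hash=196+322 mod 509 = 9

Answer: C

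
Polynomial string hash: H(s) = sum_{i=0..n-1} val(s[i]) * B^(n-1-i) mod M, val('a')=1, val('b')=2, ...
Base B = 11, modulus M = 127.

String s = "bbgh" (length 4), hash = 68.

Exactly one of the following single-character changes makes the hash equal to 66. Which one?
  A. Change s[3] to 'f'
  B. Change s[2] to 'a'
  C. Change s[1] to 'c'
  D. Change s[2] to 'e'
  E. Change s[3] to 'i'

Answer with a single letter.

Option A: s[3]='h'->'f', delta=(6-8)*11^0 mod 127 = 125, hash=68+125 mod 127 = 66 <-- target
Option B: s[2]='g'->'a', delta=(1-7)*11^1 mod 127 = 61, hash=68+61 mod 127 = 2
Option C: s[1]='b'->'c', delta=(3-2)*11^2 mod 127 = 121, hash=68+121 mod 127 = 62
Option D: s[2]='g'->'e', delta=(5-7)*11^1 mod 127 = 105, hash=68+105 mod 127 = 46
Option E: s[3]='h'->'i', delta=(9-8)*11^0 mod 127 = 1, hash=68+1 mod 127 = 69

Answer: A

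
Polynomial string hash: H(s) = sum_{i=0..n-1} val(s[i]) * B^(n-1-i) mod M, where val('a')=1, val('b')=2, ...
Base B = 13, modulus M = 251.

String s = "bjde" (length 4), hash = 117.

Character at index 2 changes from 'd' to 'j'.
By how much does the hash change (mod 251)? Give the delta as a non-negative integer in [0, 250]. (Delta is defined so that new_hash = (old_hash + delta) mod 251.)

Answer: 78

Derivation:
Delta formula: (val(new) - val(old)) * B^(n-1-k) mod M
  val('j') - val('d') = 10 - 4 = 6
  B^(n-1-k) = 13^1 mod 251 = 13
  Delta = 6 * 13 mod 251 = 78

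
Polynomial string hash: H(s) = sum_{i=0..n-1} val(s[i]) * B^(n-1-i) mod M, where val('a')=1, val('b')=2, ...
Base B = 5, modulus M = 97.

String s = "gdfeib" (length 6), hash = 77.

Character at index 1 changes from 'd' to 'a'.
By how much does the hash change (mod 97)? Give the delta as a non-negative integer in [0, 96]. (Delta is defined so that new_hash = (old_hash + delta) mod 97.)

Answer: 65

Derivation:
Delta formula: (val(new) - val(old)) * B^(n-1-k) mod M
  val('a') - val('d') = 1 - 4 = -3
  B^(n-1-k) = 5^4 mod 97 = 43
  Delta = -3 * 43 mod 97 = 65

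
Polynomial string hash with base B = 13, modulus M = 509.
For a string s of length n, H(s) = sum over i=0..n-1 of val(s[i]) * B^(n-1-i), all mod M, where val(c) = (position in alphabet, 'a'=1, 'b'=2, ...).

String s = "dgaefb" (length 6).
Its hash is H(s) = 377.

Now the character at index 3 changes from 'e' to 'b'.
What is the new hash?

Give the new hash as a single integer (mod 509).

Answer: 379

Derivation:
val('e') = 5, val('b') = 2
Position k = 3, exponent = n-1-k = 2
B^2 mod M = 13^2 mod 509 = 169
Delta = (2 - 5) * 169 mod 509 = 2
New hash = (377 + 2) mod 509 = 379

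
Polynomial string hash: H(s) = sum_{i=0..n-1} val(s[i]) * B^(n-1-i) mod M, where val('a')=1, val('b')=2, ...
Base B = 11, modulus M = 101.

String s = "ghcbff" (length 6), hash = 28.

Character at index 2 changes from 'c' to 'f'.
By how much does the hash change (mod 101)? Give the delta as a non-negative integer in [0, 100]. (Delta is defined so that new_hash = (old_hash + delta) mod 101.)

Delta formula: (val(new) - val(old)) * B^(n-1-k) mod M
  val('f') - val('c') = 6 - 3 = 3
  B^(n-1-k) = 11^3 mod 101 = 18
  Delta = 3 * 18 mod 101 = 54

Answer: 54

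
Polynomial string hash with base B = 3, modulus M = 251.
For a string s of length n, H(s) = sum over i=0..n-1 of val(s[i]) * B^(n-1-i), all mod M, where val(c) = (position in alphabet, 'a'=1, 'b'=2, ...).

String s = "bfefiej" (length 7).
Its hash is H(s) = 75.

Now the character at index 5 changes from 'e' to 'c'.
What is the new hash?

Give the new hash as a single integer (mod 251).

val('e') = 5, val('c') = 3
Position k = 5, exponent = n-1-k = 1
B^1 mod M = 3^1 mod 251 = 3
Delta = (3 - 5) * 3 mod 251 = 245
New hash = (75 + 245) mod 251 = 69

Answer: 69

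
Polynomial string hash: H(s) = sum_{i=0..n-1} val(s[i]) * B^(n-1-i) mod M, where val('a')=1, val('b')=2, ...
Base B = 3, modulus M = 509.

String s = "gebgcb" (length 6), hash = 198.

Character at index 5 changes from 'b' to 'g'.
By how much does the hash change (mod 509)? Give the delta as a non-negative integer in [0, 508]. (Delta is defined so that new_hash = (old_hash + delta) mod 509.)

Answer: 5

Derivation:
Delta formula: (val(new) - val(old)) * B^(n-1-k) mod M
  val('g') - val('b') = 7 - 2 = 5
  B^(n-1-k) = 3^0 mod 509 = 1
  Delta = 5 * 1 mod 509 = 5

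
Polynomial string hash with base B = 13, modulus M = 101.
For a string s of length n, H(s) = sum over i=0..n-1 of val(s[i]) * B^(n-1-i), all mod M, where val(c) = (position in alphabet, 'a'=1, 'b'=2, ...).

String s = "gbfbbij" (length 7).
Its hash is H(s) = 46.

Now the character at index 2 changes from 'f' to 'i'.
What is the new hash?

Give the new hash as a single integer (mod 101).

val('f') = 6, val('i') = 9
Position k = 2, exponent = n-1-k = 4
B^4 mod M = 13^4 mod 101 = 79
Delta = (9 - 6) * 79 mod 101 = 35
New hash = (46 + 35) mod 101 = 81

Answer: 81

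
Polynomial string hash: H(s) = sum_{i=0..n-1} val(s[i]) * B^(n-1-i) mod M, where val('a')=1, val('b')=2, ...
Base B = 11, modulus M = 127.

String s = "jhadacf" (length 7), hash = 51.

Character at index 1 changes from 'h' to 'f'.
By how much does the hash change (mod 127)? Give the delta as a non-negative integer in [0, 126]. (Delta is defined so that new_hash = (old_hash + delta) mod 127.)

Answer: 97

Derivation:
Delta formula: (val(new) - val(old)) * B^(n-1-k) mod M
  val('f') - val('h') = 6 - 8 = -2
  B^(n-1-k) = 11^5 mod 127 = 15
  Delta = -2 * 15 mod 127 = 97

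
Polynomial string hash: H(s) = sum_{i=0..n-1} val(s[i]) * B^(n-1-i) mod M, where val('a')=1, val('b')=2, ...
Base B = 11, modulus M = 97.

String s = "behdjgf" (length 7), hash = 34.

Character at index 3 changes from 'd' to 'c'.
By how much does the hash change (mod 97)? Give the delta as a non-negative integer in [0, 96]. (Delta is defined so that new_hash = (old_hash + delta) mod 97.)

Answer: 27

Derivation:
Delta formula: (val(new) - val(old)) * B^(n-1-k) mod M
  val('c') - val('d') = 3 - 4 = -1
  B^(n-1-k) = 11^3 mod 97 = 70
  Delta = -1 * 70 mod 97 = 27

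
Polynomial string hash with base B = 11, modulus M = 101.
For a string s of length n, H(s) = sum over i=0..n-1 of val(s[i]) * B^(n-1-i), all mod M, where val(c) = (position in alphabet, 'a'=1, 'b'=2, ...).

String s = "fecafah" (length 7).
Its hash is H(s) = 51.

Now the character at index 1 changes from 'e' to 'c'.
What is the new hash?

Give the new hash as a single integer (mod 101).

Answer: 38

Derivation:
val('e') = 5, val('c') = 3
Position k = 1, exponent = n-1-k = 5
B^5 mod M = 11^5 mod 101 = 57
Delta = (3 - 5) * 57 mod 101 = 88
New hash = (51 + 88) mod 101 = 38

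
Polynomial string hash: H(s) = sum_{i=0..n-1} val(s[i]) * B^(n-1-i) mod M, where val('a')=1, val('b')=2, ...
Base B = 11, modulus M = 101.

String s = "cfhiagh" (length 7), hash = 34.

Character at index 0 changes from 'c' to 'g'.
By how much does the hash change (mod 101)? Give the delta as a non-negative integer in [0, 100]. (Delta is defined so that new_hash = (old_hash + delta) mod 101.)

Delta formula: (val(new) - val(old)) * B^(n-1-k) mod M
  val('g') - val('c') = 7 - 3 = 4
  B^(n-1-k) = 11^6 mod 101 = 21
  Delta = 4 * 21 mod 101 = 84

Answer: 84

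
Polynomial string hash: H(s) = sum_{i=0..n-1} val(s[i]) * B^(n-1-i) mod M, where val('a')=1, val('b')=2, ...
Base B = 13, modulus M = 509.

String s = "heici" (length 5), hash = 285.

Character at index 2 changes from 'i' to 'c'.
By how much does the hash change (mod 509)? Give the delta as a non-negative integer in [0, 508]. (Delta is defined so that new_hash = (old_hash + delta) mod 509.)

Answer: 4

Derivation:
Delta formula: (val(new) - val(old)) * B^(n-1-k) mod M
  val('c') - val('i') = 3 - 9 = -6
  B^(n-1-k) = 13^2 mod 509 = 169
  Delta = -6 * 169 mod 509 = 4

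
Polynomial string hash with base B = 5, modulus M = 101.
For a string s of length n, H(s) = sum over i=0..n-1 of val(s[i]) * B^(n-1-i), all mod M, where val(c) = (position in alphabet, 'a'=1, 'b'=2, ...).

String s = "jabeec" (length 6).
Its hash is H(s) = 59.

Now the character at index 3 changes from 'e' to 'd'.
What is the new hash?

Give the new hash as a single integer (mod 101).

val('e') = 5, val('d') = 4
Position k = 3, exponent = n-1-k = 2
B^2 mod M = 5^2 mod 101 = 25
Delta = (4 - 5) * 25 mod 101 = 76
New hash = (59 + 76) mod 101 = 34

Answer: 34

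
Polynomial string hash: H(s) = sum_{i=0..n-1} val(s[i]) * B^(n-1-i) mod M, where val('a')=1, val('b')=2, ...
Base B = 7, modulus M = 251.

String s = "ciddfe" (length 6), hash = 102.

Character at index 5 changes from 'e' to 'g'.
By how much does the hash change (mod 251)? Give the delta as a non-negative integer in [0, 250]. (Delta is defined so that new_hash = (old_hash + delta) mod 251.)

Answer: 2

Derivation:
Delta formula: (val(new) - val(old)) * B^(n-1-k) mod M
  val('g') - val('e') = 7 - 5 = 2
  B^(n-1-k) = 7^0 mod 251 = 1
  Delta = 2 * 1 mod 251 = 2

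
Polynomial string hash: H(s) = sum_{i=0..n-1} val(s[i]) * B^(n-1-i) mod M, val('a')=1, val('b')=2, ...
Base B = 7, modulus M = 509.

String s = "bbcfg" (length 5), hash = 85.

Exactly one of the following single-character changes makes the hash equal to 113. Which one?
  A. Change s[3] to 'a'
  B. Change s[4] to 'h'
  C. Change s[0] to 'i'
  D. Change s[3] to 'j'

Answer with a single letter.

Option A: s[3]='f'->'a', delta=(1-6)*7^1 mod 509 = 474, hash=85+474 mod 509 = 50
Option B: s[4]='g'->'h', delta=(8-7)*7^0 mod 509 = 1, hash=85+1 mod 509 = 86
Option C: s[0]='b'->'i', delta=(9-2)*7^4 mod 509 = 10, hash=85+10 mod 509 = 95
Option D: s[3]='f'->'j', delta=(10-6)*7^1 mod 509 = 28, hash=85+28 mod 509 = 113 <-- target

Answer: D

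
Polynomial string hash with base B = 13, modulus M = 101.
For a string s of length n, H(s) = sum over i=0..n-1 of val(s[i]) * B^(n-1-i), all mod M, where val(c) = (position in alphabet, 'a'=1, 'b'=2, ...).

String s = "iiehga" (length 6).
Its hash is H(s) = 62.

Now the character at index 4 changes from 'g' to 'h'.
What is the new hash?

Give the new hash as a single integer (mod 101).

val('g') = 7, val('h') = 8
Position k = 4, exponent = n-1-k = 1
B^1 mod M = 13^1 mod 101 = 13
Delta = (8 - 7) * 13 mod 101 = 13
New hash = (62 + 13) mod 101 = 75

Answer: 75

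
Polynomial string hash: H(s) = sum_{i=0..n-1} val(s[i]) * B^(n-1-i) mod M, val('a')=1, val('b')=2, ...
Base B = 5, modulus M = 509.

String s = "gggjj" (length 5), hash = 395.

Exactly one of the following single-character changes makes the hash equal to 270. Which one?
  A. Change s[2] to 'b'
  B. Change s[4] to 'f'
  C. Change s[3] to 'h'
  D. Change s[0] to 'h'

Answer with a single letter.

Option A: s[2]='g'->'b', delta=(2-7)*5^2 mod 509 = 384, hash=395+384 mod 509 = 270 <-- target
Option B: s[4]='j'->'f', delta=(6-10)*5^0 mod 509 = 505, hash=395+505 mod 509 = 391
Option C: s[3]='j'->'h', delta=(8-10)*5^1 mod 509 = 499, hash=395+499 mod 509 = 385
Option D: s[0]='g'->'h', delta=(8-7)*5^4 mod 509 = 116, hash=395+116 mod 509 = 2

Answer: A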